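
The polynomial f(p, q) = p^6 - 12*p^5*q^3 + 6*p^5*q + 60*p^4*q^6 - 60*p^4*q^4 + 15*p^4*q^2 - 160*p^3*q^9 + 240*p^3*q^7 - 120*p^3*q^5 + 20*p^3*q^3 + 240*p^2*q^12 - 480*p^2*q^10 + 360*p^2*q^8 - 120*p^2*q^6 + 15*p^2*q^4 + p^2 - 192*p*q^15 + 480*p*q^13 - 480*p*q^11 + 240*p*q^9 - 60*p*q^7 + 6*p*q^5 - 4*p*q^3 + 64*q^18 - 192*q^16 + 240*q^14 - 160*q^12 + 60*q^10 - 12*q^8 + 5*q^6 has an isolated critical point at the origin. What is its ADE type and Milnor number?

Type A_5, Milnor number mu = 5.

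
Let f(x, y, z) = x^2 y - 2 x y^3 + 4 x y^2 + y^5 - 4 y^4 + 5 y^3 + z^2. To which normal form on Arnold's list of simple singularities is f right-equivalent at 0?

The Hessian of f at 0 has rank 1. Corank 2; j^3 = y*(x^2 + 4*x*y + 5*y^2) splits into three distinct lines over C (the quadratic factor has nonzero discriminant), so D_4.

D_4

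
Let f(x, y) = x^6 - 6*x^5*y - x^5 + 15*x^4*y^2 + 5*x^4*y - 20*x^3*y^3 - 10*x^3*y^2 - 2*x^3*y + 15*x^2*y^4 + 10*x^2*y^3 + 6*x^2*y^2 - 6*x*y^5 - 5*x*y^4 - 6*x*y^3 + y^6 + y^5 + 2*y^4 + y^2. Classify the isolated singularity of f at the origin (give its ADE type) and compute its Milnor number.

Type A_4, Milnor number mu = 4.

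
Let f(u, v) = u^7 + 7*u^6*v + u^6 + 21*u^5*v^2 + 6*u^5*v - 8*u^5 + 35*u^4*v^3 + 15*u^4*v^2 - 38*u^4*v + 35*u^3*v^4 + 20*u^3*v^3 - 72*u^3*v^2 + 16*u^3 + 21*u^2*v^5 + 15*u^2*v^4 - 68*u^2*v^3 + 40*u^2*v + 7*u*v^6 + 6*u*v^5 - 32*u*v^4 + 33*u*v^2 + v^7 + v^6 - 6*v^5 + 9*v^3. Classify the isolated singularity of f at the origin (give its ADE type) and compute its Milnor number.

Type D7, Milnor number mu = 7.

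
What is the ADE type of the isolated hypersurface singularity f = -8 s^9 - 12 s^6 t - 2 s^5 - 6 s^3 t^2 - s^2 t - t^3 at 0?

D_{4}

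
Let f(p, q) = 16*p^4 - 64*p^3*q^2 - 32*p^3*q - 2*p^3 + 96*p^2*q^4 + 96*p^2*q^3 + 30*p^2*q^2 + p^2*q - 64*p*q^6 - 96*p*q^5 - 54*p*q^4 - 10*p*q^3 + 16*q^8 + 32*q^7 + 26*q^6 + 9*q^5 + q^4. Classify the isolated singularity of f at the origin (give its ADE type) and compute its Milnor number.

The Hessian of f at 0 has rank 0. Corank 2; j^3 = -p^2*(2*p - q) has shape L^2 M (L != M), so D-series; mu = 5 gives D_5.

Type D_{5}, Milnor number mu = 5.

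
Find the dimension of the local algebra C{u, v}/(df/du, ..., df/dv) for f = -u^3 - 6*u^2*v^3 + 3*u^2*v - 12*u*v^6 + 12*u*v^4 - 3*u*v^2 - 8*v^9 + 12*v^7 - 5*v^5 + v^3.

8

The Hessian of f at 0 has rank 0. Corank 2; j^3 = -(u - v)^3 is a perfect cube, so E-series; the 5-jet and mu = 8 give E_8.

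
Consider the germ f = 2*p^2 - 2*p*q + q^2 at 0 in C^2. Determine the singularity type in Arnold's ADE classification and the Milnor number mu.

The Hessian of f at 0 is [[4, -2], [-2, 2]] with rank 2, so corank 0. A Groebner basis of the Jacobian ideal J(f) in C{p,q} is {p, q}; counting standard monomials gives mu = 1. Corank 0: nondegenerate Morse point, so A_1.

Type A_{1}, Milnor number mu = 1.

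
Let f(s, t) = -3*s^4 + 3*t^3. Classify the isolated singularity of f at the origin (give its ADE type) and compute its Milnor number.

The Hessian of f at 0 has rank 0. Corank 2; j^3 = 3*t^3 is a perfect cube, so E-series; the 4-jet and mu = 6 give E_6.

Type E_{6}, Milnor number mu = 6.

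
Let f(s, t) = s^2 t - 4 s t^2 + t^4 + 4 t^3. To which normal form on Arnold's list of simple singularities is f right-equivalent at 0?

D5

The Hessian of f at 0 has rank 0. Corank 2; j^3 = t*(s - 2*t)^2 has shape L^2 M (L != M), so D-series; mu = 5 gives D_5.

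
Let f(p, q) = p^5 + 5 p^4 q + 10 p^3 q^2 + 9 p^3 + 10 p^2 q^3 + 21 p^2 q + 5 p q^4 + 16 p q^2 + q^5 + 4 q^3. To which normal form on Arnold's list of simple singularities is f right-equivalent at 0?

D6

The Hessian of f at 0 has rank 0. Corank 2; j^3 = (p + q)*(3*p + 2*q)^2 has shape L^2 M (L != M), so D-series; mu = 6 gives D_6.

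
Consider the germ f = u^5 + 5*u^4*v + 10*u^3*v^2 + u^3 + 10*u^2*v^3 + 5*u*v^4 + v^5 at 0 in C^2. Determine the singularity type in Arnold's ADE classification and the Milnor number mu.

Type E8, Milnor number mu = 8.

The Hessian of f at 0 is [[0, 0], [0, 0]] with rank 0, so corank 2. A Groebner basis of the Jacobian ideal J(f) in C{u,v} is {v^5, u*v^3 + v^4/4, u^2}; counting standard monomials gives mu = 8. Corank 2; j^3 = u^3 is a perfect cube, so E-series; the 5-jet and mu = 8 give E_8.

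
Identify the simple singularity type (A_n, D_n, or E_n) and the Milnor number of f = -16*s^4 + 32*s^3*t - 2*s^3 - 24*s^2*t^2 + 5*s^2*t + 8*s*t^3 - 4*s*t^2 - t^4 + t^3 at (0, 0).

Type D5, Milnor number mu = 5.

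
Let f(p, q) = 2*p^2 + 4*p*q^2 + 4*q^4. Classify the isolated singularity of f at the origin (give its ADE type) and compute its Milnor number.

Type A3, Milnor number mu = 3.

The Hessian of f at 0 is [[4, 0], [0, 0]] with rank 1, so corank 1. A Groebner basis of the Jacobian ideal J(f) in C{p,q} is {p^2, p*q, p + q^2}; counting standard monomials gives mu = 3. Corank 1: A-series; mu = 3 gives A_3.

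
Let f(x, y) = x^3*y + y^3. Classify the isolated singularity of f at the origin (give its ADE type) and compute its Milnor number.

Type E7, Milnor number mu = 7.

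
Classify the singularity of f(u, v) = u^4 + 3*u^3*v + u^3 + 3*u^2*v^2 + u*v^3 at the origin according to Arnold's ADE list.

The Hessian of f at 0 has rank 0. Corank 2; j^3 = u^3 is a perfect cube, so E-series; the 4-jet and mu = 7 give E_7.

E_{7}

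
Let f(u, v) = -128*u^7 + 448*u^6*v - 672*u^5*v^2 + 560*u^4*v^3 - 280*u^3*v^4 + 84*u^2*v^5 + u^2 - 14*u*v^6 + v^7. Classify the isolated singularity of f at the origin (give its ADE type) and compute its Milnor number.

The Hessian of f at 0 has rank 1. Corank 1: A-series; mu = 6 gives A_6.

Type A_{6}, Milnor number mu = 6.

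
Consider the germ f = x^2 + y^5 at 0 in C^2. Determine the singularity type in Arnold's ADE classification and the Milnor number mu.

Type A_4, Milnor number mu = 4.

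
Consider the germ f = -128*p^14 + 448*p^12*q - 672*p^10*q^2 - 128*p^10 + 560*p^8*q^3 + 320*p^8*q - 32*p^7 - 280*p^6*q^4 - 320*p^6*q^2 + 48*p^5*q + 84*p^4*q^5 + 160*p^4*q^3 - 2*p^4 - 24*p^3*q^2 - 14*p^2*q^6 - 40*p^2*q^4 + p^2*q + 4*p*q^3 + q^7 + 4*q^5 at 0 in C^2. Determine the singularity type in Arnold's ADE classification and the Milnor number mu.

Type D_{8}, Milnor number mu = 8.

The Hessian of f at 0 is [[0, 0], [0, 0]] with rank 0, so corank 2. A Groebner basis of the Jacobian ideal J(f) in C{p,q} is {-p^2/4 - 7*p*q/128 + q^4 - 7*q^3/64, p^3 + p*q/4 + q^3/2, p^2/2 + p*q^2 + 7*p*q/64 + 7*q^3/32}; counting standard monomials gives mu = 8. Corank 2; j^3 = p^2*q has shape L^2 M (L != M), so D-series; mu = 8 gives D_8.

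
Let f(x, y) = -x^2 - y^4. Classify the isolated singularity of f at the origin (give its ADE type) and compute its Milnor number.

Type A_3, Milnor number mu = 3.

The Hessian of f at 0 is [[-2, 0], [0, 0]] with rank 1, so corank 1. A Groebner basis of the Jacobian ideal J(f) in C{x,y} is {y^3, x}; counting standard monomials gives mu = 3. Corank 1: A-series; mu = 3 gives A_3.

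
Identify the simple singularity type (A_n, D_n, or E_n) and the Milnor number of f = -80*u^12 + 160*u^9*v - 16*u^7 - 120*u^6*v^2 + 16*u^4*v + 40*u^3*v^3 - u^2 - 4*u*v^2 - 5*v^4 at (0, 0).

Type A3, Milnor number mu = 3.

The Hessian of f at 0 is [[-2, 0], [0, 0]] with rank 1, so corank 1. A Groebner basis of the Jacobian ideal J(f) in C{u,v} is {u^2, u*v, u/2 + v^2}; counting standard monomials gives mu = 3. Corank 1: A-series; mu = 3 gives A_3.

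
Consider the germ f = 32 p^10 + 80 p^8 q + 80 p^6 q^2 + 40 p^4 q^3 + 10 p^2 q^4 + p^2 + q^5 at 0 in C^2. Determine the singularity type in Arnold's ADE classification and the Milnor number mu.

Type A_4, Milnor number mu = 4.

The Hessian of f at 0 has rank 1. Corank 1: A-series; mu = 4 gives A_4.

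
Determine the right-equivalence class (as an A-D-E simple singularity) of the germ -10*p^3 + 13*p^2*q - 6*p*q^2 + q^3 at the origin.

The Hessian of f at 0 is [[0, 0], [0, 0]] with rank 0, so corank 2. A Groebner basis of the Jacobian ideal J(f) in C{p,q} is {q^3, p^2 - 3*q^2/11, p*q - 6*q^2/11}; counting standard monomials gives mu = 4. Corank 2; j^3 = -(2*p - q)*(5*p^2 - 4*p*q + q^2) splits into three distinct lines over C (the quadratic factor has nonzero discriminant), so D_4.

D_4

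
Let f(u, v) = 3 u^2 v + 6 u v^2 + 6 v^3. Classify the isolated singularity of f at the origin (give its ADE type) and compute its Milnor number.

Type D4, Milnor number mu = 4.

The Hessian of f at 0 has rank 0. Corank 2; j^3 = 3*v*(u^2 + 2*u*v + 2*v^2) splits into three distinct lines over C (the quadratic factor has nonzero discriminant), so D_4.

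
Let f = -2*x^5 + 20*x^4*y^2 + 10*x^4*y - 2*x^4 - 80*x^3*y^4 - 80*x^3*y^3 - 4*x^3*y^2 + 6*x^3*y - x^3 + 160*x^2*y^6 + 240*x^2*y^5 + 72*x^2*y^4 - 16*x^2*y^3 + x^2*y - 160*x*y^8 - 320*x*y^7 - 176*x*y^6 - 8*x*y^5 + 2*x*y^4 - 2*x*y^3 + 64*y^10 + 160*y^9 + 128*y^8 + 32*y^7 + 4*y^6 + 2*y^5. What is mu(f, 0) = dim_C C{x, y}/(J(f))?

The Hessian of f at 0 is [[0, 0], [0, 0]] with rank 0, so corank 2. A Groebner basis of the Jacobian ideal J(f) in C{x,y} is {x^3, x^2*y, x^2/4 + x*y^2, 7*x^2/4 - x*y + y^3}; counting standard monomials gives mu = 6. Corank 2; j^3 = -x^2*(x - y) has shape L^2 M (L != M), so D-series; mu = 6 gives D_6.

6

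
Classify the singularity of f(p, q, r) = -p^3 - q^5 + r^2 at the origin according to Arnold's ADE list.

The Hessian of f at 0 is [[0, 0, 0], [0, 0, 0], [0, 0, 2]] with rank 1, so corank 2. A Groebner basis of the Jacobian ideal J(f) in C{p,q,r} is {q^4, p^2, r}; counting standard monomials gives mu = 8. Corank 2; j^3 = -p^3 is a perfect cube, so E-series; the 5-jet and mu = 8 give E_8.

E_{8}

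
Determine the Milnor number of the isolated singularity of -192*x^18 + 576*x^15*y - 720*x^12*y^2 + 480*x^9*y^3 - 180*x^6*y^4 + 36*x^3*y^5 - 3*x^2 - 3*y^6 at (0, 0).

5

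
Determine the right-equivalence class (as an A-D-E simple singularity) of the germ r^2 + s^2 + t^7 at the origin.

A_{6}

The Hessian of f at 0 is [[2, 0, 0], [0, 0, 0], [0, 0, 2]] with rank 2, so corank 1. A Groebner basis of the Jacobian ideal J(f) in C{s,t,r} is {t^6, s, r}; counting standard monomials gives mu = 6. Corank 1: A-series; mu = 6 gives A_6.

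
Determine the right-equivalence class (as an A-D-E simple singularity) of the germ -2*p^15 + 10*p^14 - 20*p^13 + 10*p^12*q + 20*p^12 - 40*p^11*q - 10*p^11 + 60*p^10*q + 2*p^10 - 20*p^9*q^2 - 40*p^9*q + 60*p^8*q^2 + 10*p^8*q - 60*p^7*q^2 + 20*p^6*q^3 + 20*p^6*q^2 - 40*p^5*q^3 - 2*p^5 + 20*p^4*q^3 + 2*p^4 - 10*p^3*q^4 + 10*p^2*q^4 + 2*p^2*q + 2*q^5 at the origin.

The Hessian of f at 0 has rank 0. Corank 2; j^3 = 2*p^2*q has shape L^2 M (L != M), so D-series; mu = 6 gives D_6.

D_{6}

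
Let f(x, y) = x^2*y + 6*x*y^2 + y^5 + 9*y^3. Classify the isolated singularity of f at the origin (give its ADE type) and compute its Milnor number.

Type D_{6}, Milnor number mu = 6.

The Hessian of f at 0 has rank 0. Corank 2; j^3 = y*(x + 3*y)^2 has shape L^2 M (L != M), so D-series; mu = 6 gives D_6.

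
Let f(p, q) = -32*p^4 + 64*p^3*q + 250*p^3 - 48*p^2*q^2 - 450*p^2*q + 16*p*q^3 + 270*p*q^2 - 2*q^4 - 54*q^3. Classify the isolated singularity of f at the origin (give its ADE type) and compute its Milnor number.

The Hessian of f at 0 is [[0, 0], [0, 0]] with rank 0, so corank 2. A Groebner basis of the Jacobian ideal J(f) in C{p,q} is {q^4, p*q^2 - 17*q^3/30, p^2 - 6*p*q/5 + 9*q^2/25}; counting standard monomials gives mu = 6. Corank 2; j^3 = 2*(5*p - 3*q)^3 is a perfect cube, so E-series; the 4-jet and mu = 6 give E_6.

Type E_6, Milnor number mu = 6.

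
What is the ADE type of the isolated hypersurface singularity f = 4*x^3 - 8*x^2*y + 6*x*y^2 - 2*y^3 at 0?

The Hessian of f at 0 has rank 0. Corank 2; j^3 = 2*(x - y)*(2*x^2 - 2*x*y + y^2) splits into three distinct lines over C (the quadratic factor has nonzero discriminant), so D_4.

D_4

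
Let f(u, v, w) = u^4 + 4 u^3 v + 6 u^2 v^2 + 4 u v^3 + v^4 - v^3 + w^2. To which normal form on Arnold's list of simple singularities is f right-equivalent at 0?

E_6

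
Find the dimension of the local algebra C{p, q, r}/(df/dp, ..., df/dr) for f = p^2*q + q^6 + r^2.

7

The Hessian of f at 0 is [[0, 0, 0], [0, 0, 0], [0, 0, 2]] with rank 1, so corank 2. A Groebner basis of the Jacobian ideal J(f) in C{p,q,r} is {p^2/6 + q^5, p^3, p*q, r}; counting standard monomials gives mu = 7. Corank 2; j^3 = p^2*q has shape L^2 M (L != M), so D-series; mu = 7 gives D_7.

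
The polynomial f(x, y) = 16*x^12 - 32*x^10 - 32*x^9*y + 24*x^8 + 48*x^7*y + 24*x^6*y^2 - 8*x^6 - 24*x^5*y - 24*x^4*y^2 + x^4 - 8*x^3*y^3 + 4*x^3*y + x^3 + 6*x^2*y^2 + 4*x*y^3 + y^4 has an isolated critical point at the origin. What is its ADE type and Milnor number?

Type E_6, Milnor number mu = 6.

The Hessian of f at 0 has rank 0. Corank 2; j^3 = x^3 is a perfect cube, so E-series; the 4-jet and mu = 6 give E_6.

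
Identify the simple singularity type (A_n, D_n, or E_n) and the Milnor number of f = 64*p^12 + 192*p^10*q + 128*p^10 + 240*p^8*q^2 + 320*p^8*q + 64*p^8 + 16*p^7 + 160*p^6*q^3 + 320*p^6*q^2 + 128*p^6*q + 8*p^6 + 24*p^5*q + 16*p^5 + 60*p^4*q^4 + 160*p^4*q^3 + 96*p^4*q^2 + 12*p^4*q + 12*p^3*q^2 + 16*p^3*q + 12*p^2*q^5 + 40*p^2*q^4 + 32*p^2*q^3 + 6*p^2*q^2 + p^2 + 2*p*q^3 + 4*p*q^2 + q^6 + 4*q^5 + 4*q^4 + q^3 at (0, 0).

Type A_{2}, Milnor number mu = 2.

The Hessian of f at 0 is [[2, 0], [0, 0]] with rank 1, so corank 1. A Groebner basis of the Jacobian ideal J(f) in C{p,q} is {q^2, p}; counting standard monomials gives mu = 2. Corank 1: A-series; mu = 2 gives A_2.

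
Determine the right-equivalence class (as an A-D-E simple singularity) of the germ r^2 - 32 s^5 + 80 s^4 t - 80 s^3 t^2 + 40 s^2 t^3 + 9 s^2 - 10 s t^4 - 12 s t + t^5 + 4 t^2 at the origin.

A_4

The Hessian of f at 0 has rank 2. Corank 1: A-series; mu = 4 gives A_4.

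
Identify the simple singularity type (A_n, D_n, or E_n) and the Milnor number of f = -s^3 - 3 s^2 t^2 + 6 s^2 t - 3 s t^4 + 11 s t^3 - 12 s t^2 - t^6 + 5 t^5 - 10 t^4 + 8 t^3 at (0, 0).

Type E7, Milnor number mu = 7.

The Hessian of f at 0 is [[0, 0], [0, 0]] with rank 0, so corank 2. A Groebner basis of the Jacobian ideal J(f) in C{s,t} is {-s^2 + 4*s*t + t^4 - t^3/3 - 4*t^2, s^3 + 14*s^2 - 56*s*t - 10*t^3/3 + 56*t^2, s^2*t + 13*s^2/3 - 52*s*t/3 - 23*t^3/9 + 52*t^2/3, s^2 + s*t^2 - 4*s*t - 5*t^3/3 + 4*t^2}; counting standard monomials gives mu = 7. Corank 2; j^3 = -(s - 2*t)^3 is a perfect cube, so E-series; the 4-jet and mu = 7 give E_7.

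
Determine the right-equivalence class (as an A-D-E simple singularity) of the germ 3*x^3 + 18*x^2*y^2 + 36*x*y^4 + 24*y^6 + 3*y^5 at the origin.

E8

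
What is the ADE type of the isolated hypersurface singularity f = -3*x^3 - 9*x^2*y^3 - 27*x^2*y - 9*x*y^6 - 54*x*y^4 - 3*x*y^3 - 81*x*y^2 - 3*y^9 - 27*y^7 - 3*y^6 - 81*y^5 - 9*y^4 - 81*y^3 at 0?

E_{7}

The Hessian of f at 0 is [[0, 0], [0, 0]] with rank 0, so corank 2. A Groebner basis of the Jacobian ideal J(f) in C{x,y} is {x^3 + 9*x^2*y + 162*x^2 + 972*x*y + 1458*y^2, -9*x^2 + x*y^2 - 54*x*y - 81*y^2, 3*x^2 + 18*x*y + y^3 + 27*y^2}; counting standard monomials gives mu = 7. Corank 2; j^3 = -3*(x + 3*y)^3 is a perfect cube, so E-series; the 4-jet and mu = 7 give E_7.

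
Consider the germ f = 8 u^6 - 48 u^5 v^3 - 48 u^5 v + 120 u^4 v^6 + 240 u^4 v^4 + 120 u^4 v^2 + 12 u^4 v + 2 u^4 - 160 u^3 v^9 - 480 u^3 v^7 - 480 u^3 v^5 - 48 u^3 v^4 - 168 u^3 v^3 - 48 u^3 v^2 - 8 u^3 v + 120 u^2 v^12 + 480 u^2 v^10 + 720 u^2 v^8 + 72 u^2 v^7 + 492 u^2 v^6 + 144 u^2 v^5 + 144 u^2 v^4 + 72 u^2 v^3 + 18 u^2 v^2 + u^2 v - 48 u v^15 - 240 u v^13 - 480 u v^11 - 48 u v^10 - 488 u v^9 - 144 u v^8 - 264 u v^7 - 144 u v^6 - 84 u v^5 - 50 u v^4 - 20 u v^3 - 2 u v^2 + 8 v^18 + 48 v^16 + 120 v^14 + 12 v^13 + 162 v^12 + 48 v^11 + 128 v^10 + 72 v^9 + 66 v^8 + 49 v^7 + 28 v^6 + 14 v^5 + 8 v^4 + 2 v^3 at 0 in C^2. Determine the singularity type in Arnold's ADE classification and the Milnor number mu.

Type D_{4}, Milnor number mu = 4.

The Hessian of f at 0 is [[0, 0], [0, 0]] with rank 0, so corank 2. A Groebner basis of the Jacobian ideal J(f) in C{u,v} is {v^3, u^2 + 2*v^2, u*v - v^2}; counting standard monomials gives mu = 4. Corank 2; j^3 = v*(u^2 - 2*u*v + 2*v^2) splits into three distinct lines over C (the quadratic factor has nonzero discriminant), so D_4.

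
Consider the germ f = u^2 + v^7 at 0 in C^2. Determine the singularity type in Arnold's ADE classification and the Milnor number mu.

Type A6, Milnor number mu = 6.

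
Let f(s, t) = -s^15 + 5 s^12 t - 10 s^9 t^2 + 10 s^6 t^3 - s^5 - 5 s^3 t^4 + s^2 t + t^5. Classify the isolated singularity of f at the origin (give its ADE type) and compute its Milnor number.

The Hessian of f at 0 has rank 0. Corank 2; j^3 = s^2*t has shape L^2 M (L != M), so D-series; mu = 6 gives D_6.

Type D6, Milnor number mu = 6.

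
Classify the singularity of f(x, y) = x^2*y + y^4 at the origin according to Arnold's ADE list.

D5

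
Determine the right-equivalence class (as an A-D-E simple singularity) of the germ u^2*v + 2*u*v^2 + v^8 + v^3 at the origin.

D9

The Hessian of f at 0 is [[0, 0], [0, 0]] with rank 0, so corank 2. A Groebner basis of the Jacobian ideal J(f) in C{u,v} is {u^2/8 + v^7 - v^2/8, u^3 + v^3, u*v + v^2}; counting standard monomials gives mu = 9. Corank 2; j^3 = v*(u + v)^2 has shape L^2 M (L != M), so D-series; mu = 9 gives D_9.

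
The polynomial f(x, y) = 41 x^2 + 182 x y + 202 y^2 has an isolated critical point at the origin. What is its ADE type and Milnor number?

Type A1, Milnor number mu = 1.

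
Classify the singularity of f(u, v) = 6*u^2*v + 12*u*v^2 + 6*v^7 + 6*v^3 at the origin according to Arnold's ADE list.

The Hessian of f at 0 is [[0, 0], [0, 0]] with rank 0, so corank 2. A Groebner basis of the Jacobian ideal J(f) in C{u,v} is {u^2/7 + v^6 - v^2/7, u^3 + v^3, u*v + v^2}; counting standard monomials gives mu = 8. Corank 2; j^3 = 6*v*(u + v)^2 has shape L^2 M (L != M), so D-series; mu = 8 gives D_8.

D_{8}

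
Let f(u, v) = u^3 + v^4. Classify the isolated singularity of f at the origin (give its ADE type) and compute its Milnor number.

Type E_6, Milnor number mu = 6.

The Hessian of f at 0 has rank 0. Corank 2; j^3 = u^3 is a perfect cube, so E-series; the 4-jet and mu = 6 give E_6.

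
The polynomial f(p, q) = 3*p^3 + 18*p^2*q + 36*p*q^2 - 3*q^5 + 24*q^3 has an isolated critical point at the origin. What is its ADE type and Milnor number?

The Hessian of f at 0 has rank 0. Corank 2; j^3 = 3*(p + 2*q)^3 is a perfect cube, so E-series; the 5-jet and mu = 8 give E_8.

Type E_8, Milnor number mu = 8.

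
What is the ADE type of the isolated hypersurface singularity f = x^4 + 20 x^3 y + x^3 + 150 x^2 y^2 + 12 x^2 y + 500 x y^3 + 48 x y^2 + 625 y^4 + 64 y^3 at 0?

E6

The Hessian of f at 0 is [[0, 0], [0, 0]] with rank 0, so corank 2. A Groebner basis of the Jacobian ideal J(f) in C{x,y} is {y^4, x*y^2 + 13*y^3/3, x^2 + 8*x*y + 16*y^2}; counting standard monomials gives mu = 6. Corank 2; j^3 = (x + 4*y)^3 is a perfect cube, so E-series; the 4-jet and mu = 6 give E_6.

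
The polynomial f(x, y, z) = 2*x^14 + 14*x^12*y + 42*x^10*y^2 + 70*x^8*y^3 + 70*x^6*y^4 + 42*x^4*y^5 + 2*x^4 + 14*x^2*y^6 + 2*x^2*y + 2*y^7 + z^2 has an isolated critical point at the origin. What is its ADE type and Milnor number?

Type D_{8}, Milnor number mu = 8.

The Hessian of f at 0 is [[0, 0, 0], [0, 0, 0], [0, 0, 2]] with rank 1, so corank 2. A Groebner basis of the Jacobian ideal J(f) in C{x,y,z} is {x^2/7 + y^6, x^3, x*y, z}; counting standard monomials gives mu = 8. Corank 2; j^3 = 2*x^2*y has shape L^2 M (L != M), so D-series; mu = 8 gives D_8.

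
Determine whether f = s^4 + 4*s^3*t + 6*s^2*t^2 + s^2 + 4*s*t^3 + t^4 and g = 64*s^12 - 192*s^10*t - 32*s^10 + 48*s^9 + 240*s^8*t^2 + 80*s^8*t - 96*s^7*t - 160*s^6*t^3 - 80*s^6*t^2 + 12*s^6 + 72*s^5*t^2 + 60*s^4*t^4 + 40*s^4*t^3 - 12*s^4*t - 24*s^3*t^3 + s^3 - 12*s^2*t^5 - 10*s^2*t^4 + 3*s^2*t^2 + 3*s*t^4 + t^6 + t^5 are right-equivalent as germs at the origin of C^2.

The Hessian of f at 0 has rank 1. Corank 1: A-series; mu = 3 gives A_3. The Hessian of g at 0 has rank 0. Corank 2; j^3 = s^3 is a perfect cube, so E-series; the 5-jet and mu = 8 give E_8. f is A_3 but g is E_8, hence not right-equivalent.

No.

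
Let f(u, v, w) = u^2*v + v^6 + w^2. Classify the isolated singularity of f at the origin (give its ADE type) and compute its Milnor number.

The Hessian of f at 0 is [[0, 0, 0], [0, 0, 0], [0, 0, 2]] with rank 1, so corank 2. A Groebner basis of the Jacobian ideal J(f) in C{u,v,w} is {u^2/6 + v^5, u^3, u*v, w}; counting standard monomials gives mu = 7. Corank 2; j^3 = u^2*v has shape L^2 M (L != M), so D-series; mu = 7 gives D_7.

Type D_7, Milnor number mu = 7.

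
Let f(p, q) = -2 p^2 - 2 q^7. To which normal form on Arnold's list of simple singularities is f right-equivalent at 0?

A_{6}

The Hessian of f at 0 is [[-4, 0], [0, 0]] with rank 1, so corank 1. A Groebner basis of the Jacobian ideal J(f) in C{p,q} is {q^6, p}; counting standard monomials gives mu = 6. Corank 1: A-series; mu = 6 gives A_6.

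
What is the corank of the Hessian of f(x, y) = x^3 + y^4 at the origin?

2

The Hessian at 0 is [[0, 0], [0, 0]] of rank 0; hence corank 2.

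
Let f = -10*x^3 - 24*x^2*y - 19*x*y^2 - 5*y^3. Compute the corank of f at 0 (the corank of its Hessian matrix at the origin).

2

The Hessian at 0 is [[0, 0], [0, 0]] of rank 0; hence corank 2.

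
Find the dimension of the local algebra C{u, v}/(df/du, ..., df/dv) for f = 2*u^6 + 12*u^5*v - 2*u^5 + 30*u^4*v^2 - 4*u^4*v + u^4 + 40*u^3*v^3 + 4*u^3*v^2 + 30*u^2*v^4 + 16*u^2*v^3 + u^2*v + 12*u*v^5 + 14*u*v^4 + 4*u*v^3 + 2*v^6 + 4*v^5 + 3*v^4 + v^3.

4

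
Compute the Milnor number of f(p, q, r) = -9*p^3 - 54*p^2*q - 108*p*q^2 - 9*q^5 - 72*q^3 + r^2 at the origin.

8

The Hessian of f at 0 has rank 1. Corank 2; j^3 = -9*(p + 2*q)^3 is a perfect cube, so E-series; the 5-jet and mu = 8 give E_8.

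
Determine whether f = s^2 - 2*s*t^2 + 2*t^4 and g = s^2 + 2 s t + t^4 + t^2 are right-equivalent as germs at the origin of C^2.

Yes.

The Hessian of f at 0 has rank 1. Corank 1: A-series; mu = 3 gives A_3. The Hessian of g at 0 has rank 1. Corank 1: A-series; mu = 3 gives A_3. Both have type A_3, hence right-equivalent.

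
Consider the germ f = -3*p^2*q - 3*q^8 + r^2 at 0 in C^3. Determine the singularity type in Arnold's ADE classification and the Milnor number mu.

The Hessian of f at 0 is [[0, 0, 0], [0, 0, 0], [0, 0, 2]] with rank 1, so corank 2. A Groebner basis of the Jacobian ideal J(f) in C{p,q,r} is {p^2/8 + q^7, p^3, p*q, r}; counting standard monomials gives mu = 9. Corank 2; j^3 = -3*p^2*q has shape L^2 M (L != M), so D-series; mu = 9 gives D_9.

Type D_{9}, Milnor number mu = 9.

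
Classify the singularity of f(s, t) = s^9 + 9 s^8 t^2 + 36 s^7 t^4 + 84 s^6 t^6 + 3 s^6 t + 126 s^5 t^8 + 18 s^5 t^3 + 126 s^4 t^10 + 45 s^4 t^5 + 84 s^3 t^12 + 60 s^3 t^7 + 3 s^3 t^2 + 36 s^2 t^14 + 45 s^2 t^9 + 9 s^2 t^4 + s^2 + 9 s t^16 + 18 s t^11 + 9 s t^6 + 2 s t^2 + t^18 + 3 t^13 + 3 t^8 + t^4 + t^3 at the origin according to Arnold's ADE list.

A2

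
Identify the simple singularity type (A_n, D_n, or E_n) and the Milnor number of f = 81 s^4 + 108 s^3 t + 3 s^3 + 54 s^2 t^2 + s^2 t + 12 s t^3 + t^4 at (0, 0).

The Hessian of f at 0 has rank 0. Corank 2; j^3 = s^2*(3*s + t) has shape L^2 M (L != M), so D-series; mu = 5 gives D_5.

Type D_5, Milnor number mu = 5.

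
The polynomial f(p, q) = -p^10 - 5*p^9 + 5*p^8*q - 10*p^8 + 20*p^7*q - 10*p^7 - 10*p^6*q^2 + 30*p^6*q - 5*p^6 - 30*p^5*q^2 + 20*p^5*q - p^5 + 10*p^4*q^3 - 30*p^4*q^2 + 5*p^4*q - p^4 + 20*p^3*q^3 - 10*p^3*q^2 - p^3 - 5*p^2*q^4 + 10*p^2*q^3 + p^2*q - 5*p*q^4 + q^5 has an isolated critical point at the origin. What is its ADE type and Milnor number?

Type D_{6}, Milnor number mu = 6.

The Hessian of f at 0 has rank 0. Corank 2; j^3 = -p^2*(p - q) has shape L^2 M (L != M), so D-series; mu = 6 gives D_6.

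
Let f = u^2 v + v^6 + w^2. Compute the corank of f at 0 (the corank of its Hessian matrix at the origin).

2

Hessian at 0 has rank 1.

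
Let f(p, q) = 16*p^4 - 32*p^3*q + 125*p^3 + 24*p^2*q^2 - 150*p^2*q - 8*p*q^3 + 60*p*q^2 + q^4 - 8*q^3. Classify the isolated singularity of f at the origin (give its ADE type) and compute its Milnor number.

The Hessian of f at 0 is [[0, 0], [0, 0]] with rank 0, so corank 2. A Groebner basis of the Jacobian ideal J(f) in C{p,q} is {q^4, p*q^2 - 13*q^3/30, p^2 - 4*p*q/5 + 4*q^2/25}; counting standard monomials gives mu = 6. Corank 2; j^3 = (5*p - 2*q)^3 is a perfect cube, so E-series; the 4-jet and mu = 6 give E_6.

Type E_{6}, Milnor number mu = 6.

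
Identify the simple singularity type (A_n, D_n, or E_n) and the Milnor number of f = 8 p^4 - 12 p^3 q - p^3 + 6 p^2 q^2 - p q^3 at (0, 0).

Type E_7, Milnor number mu = 7.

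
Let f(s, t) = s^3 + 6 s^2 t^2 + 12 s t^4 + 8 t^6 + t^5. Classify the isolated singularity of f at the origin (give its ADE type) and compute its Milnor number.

Type E8, Milnor number mu = 8.

The Hessian of f at 0 has rank 0. Corank 2; j^3 = s^3 is a perfect cube, so E-series; the 5-jet and mu = 8 give E_8.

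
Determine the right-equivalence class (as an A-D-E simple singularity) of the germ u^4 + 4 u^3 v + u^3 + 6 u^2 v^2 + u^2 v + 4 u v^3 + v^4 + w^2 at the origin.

D5

The Hessian of f at 0 has rank 1. Corank 2; j^3 = u^2*(u + v) has shape L^2 M (L != M), so D-series; mu = 5 gives D_5.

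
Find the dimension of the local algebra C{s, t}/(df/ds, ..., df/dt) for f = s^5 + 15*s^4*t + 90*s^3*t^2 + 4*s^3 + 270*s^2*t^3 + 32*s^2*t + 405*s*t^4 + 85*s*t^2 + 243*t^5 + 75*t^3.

6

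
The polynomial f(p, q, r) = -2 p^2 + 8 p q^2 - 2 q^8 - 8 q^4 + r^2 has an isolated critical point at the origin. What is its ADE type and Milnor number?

The Hessian of f at 0 is [[-4, 0, 0], [0, 0, 0], [0, 0, 2]] with rank 2, so corank 1. A Groebner basis of the Jacobian ideal J(f) in C{p,q,r} is {p^4, p^3*q, -p/2 + q^2, r}; counting standard monomials gives mu = 7. Corank 1: A-series; mu = 7 gives A_7.

Type A_{7}, Milnor number mu = 7.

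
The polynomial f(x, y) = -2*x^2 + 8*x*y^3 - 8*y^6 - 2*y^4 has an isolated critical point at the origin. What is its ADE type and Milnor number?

Type A3, Milnor number mu = 3.

The Hessian of f at 0 is [[-4, 0], [0, 0]] with rank 1, so corank 1. A Groebner basis of the Jacobian ideal J(f) in C{x,y} is {y^3, x}; counting standard monomials gives mu = 3. Corank 1: A-series; mu = 3 gives A_3.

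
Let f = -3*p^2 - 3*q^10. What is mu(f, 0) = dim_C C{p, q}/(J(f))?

9

The Hessian of f at 0 has rank 1. Corank 1: A-series; mu = 9 gives A_9.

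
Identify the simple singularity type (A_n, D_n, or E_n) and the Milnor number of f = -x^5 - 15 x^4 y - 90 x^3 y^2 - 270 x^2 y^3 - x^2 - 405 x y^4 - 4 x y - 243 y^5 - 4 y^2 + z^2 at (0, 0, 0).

Type A_4, Milnor number mu = 4.

The Hessian of f at 0 has rank 2. Corank 1: A-series; mu = 4 gives A_4.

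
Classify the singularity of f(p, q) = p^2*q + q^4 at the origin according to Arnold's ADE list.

The Hessian of f at 0 has rank 0. Corank 2; j^3 = p^2*q has shape L^2 M (L != M), so D-series; mu = 5 gives D_5.

D_5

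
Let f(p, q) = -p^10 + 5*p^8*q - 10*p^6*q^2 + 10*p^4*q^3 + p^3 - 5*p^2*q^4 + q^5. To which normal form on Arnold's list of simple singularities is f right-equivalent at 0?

E8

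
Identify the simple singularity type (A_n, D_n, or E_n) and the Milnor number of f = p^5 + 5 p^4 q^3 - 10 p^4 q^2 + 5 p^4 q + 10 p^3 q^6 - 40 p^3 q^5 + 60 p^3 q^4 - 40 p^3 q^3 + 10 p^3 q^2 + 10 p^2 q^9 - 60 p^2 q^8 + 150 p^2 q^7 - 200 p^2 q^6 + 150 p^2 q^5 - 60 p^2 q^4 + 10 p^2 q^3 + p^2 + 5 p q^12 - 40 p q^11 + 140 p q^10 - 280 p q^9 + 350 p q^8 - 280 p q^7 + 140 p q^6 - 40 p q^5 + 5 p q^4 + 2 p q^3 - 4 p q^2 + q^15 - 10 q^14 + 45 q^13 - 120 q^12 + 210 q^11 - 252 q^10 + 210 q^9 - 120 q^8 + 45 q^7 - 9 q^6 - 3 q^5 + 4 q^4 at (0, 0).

Type A_4, Milnor number mu = 4.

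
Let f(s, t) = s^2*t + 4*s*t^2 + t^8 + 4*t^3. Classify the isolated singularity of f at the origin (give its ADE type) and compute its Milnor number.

Type D_{9}, Milnor number mu = 9.

The Hessian of f at 0 is [[0, 0], [0, 0]] with rank 0, so corank 2. A Groebner basis of the Jacobian ideal J(f) in C{s,t} is {s^2/8 + t^7 - t^2/2, s^3 + 8*t^3, s*t + 2*t^2}; counting standard monomials gives mu = 9. Corank 2; j^3 = t*(s + 2*t)^2 has shape L^2 M (L != M), so D-series; mu = 9 gives D_9.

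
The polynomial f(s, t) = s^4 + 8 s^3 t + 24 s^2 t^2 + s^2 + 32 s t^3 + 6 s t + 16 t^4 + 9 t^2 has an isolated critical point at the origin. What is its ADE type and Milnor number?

Type A3, Milnor number mu = 3.

The Hessian of f at 0 has rank 1. Corank 1: A-series; mu = 3 gives A_3.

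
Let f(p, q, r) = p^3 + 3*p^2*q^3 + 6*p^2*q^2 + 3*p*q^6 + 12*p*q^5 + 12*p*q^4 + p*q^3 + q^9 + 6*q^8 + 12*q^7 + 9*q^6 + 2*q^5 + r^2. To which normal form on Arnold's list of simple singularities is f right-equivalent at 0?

E_{7}

The Hessian of f at 0 has rank 1. Corank 2; j^3 = p^3 is a perfect cube, so E-series; the 4-jet and mu = 7 give E_7.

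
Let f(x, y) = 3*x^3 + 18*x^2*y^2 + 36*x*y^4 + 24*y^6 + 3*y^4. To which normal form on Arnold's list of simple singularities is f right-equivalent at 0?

E6

The Hessian of f at 0 has rank 0. Corank 2; j^3 = 3*x^3 is a perfect cube, so E-series; the 4-jet and mu = 6 give E_6.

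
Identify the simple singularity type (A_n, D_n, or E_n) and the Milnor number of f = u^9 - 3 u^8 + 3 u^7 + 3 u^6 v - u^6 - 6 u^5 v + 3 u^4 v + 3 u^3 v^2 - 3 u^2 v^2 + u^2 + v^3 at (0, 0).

The Hessian of f at 0 has rank 1. Corank 1: A-series; mu = 2 gives A_2.

Type A_{2}, Milnor number mu = 2.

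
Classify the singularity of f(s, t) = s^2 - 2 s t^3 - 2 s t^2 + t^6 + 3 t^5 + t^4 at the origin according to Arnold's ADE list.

A_4

The Hessian of f at 0 is [[2, 0], [0, 0]] with rank 1, so corank 1. A Groebner basis of the Jacobian ideal J(f) in C{s,t} is {-s + t^3 + t^2, s^2, s*t - s + t^2}; counting standard monomials gives mu = 4. Corank 1: A-series; mu = 4 gives A_4.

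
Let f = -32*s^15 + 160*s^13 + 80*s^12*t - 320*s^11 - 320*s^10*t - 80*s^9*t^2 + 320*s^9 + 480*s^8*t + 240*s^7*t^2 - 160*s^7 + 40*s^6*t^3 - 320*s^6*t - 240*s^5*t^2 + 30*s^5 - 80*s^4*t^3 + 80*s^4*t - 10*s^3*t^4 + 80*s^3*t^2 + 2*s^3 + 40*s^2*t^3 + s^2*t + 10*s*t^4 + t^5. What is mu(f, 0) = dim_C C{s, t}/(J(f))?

6

The Hessian of f at 0 is [[0, 0], [0, 0]] with rank 0, so corank 2. A Groebner basis of the Jacobian ideal J(f) in C{s,t} is {-s*t/10 + t^4, s*t^2, s^2 + s*t/2}; counting standard monomials gives mu = 6. Corank 2; j^3 = s^2*(2*s + t) has shape L^2 M (L != M), so D-series; mu = 6 gives D_6.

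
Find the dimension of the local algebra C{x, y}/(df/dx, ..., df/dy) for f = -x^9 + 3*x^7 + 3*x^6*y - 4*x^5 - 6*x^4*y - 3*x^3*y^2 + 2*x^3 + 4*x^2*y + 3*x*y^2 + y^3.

4

The Hessian of f at 0 has rank 0. Corank 2; j^3 = (x + y)*(2*x^2 + 2*x*y + y^2) splits into three distinct lines over C (the quadratic factor has nonzero discriminant), so D_4.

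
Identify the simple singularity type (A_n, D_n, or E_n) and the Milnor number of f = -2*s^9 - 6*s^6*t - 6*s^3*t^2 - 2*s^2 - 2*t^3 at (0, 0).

Type A2, Milnor number mu = 2.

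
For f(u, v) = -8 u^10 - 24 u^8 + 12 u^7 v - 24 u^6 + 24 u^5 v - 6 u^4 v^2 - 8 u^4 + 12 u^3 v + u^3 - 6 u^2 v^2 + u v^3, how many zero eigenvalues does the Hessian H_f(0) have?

2

Hessian at 0 has rank 0.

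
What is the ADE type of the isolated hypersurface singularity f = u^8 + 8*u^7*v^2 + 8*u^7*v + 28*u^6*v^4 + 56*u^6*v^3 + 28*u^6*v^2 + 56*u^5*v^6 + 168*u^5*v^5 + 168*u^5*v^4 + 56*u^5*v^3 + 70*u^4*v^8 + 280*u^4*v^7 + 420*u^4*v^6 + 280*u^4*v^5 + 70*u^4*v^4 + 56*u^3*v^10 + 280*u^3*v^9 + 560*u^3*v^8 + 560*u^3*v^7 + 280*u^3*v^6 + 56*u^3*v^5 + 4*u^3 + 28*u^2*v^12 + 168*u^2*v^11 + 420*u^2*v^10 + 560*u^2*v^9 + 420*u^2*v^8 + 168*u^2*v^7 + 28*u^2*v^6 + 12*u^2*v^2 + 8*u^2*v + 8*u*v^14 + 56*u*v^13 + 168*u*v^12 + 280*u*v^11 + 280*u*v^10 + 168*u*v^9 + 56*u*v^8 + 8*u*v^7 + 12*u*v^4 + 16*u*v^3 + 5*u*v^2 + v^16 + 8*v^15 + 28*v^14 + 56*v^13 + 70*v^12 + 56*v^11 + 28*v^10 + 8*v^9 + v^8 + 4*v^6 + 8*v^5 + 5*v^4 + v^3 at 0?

The Hessian of f at 0 has rank 0. Corank 2; j^3 = (u + v)*(2*u + v)^2 has shape L^2 M (L != M), so D-series; mu = 9 gives D_9.

D_9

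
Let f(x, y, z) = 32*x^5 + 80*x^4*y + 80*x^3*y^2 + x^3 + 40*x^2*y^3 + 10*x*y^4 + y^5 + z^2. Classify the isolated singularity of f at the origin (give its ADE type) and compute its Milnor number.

Type E8, Milnor number mu = 8.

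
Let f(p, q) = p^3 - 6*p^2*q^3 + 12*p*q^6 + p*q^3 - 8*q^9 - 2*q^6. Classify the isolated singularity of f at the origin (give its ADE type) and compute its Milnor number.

The Hessian of f at 0 is [[0, 0], [0, 0]] with rank 0, so corank 2. A Groebner basis of the Jacobian ideal J(f) in C{p,q} is {p^3, p*q^2, 3*p^2 + q^3}; counting standard monomials gives mu = 7. Corank 2; j^3 = p^3 is a perfect cube, so E-series; the 4-jet and mu = 7 give E_7.

Type E_{7}, Milnor number mu = 7.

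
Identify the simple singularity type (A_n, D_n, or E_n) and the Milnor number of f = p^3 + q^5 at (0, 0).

Type E_{8}, Milnor number mu = 8.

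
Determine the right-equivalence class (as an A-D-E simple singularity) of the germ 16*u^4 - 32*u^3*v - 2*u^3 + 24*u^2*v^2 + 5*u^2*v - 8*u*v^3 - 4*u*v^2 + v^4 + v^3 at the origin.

The Hessian of f at 0 has rank 0. Corank 2; j^3 = -(u - v)^2*(2*u - v) has shape L^2 M (L != M), so D-series; mu = 5 gives D_5.

D_5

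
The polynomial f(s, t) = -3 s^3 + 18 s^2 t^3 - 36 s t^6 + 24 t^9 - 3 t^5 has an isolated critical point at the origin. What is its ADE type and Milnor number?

The Hessian of f at 0 has rank 0. Corank 2; j^3 = -3*s^3 is a perfect cube, so E-series; the 5-jet and mu = 8 give E_8.

Type E_{8}, Milnor number mu = 8.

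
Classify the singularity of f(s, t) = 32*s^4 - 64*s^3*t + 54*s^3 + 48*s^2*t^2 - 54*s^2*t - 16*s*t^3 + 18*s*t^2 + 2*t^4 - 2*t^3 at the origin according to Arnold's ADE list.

E_6

The Hessian of f at 0 has rank 0. Corank 2; j^3 = 2*(3*s - t)^3 is a perfect cube, so E-series; the 4-jet and mu = 6 give E_6.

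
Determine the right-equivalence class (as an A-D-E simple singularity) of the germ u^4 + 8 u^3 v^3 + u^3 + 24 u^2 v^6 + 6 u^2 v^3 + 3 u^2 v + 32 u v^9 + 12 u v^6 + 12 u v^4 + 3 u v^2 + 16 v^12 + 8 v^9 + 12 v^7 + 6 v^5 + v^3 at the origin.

E_6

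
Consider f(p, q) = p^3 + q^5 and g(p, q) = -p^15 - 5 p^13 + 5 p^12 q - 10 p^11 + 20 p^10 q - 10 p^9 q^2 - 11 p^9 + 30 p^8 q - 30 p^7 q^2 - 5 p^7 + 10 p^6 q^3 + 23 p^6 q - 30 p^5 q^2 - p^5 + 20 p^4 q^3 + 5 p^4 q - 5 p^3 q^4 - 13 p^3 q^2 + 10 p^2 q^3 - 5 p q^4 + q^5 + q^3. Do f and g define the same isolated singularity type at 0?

The Hessian of f at 0 has rank 0. Corank 2; j^3 = p^3 is a perfect cube, so E-series; the 5-jet and mu = 8 give E_8. The Hessian of g at 0 has rank 0. Corank 2; j^3 = q^3 is a perfect cube, so E-series; the 5-jet and mu = 8 give E_8. Both have type E_8, hence right-equivalent.

Yes.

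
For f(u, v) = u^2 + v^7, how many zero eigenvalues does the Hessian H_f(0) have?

1

The Hessian at 0 is [[2, 0], [0, 0]] of rank 1; hence corank 1.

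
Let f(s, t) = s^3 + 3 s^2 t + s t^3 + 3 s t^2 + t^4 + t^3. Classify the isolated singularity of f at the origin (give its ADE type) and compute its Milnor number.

The Hessian of f at 0 is [[0, 0], [0, 0]] with rank 0, so corank 2. A Groebner basis of the Jacobian ideal J(f) in C{s,t} is {s^3 + 3*s^2*t + 6*s^2 + 12*s*t + 6*t^2, -3*s^2 + s*t^2 - 6*s*t - 3*t^2, 3*s^2 + 6*s*t + t^3 + 3*t^2}; counting standard monomials gives mu = 7. Corank 2; j^3 = (s + t)^3 is a perfect cube, so E-series; the 4-jet and mu = 7 give E_7.

Type E_{7}, Milnor number mu = 7.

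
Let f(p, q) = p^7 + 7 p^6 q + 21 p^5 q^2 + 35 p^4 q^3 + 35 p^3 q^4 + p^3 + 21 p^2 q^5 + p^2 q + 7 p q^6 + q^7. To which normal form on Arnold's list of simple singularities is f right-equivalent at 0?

D_8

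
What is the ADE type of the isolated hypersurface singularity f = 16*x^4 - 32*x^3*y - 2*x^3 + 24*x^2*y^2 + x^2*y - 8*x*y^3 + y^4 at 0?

The Hessian of f at 0 is [[0, 0], [0, 0]] with rank 0, so corank 2. A Groebner basis of the Jacobian ideal J(f) in C{x,y} is {x*y^2, x*y/8 + y^3, x^2 - x*y/2}; counting standard monomials gives mu = 5. Corank 2; j^3 = -x^2*(2*x - y) has shape L^2 M (L != M), so D-series; mu = 5 gives D_5.

D_5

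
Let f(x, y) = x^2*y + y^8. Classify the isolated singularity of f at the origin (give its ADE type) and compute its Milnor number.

Type D9, Milnor number mu = 9.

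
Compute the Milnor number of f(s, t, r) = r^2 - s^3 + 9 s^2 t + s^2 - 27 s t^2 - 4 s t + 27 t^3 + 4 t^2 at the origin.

2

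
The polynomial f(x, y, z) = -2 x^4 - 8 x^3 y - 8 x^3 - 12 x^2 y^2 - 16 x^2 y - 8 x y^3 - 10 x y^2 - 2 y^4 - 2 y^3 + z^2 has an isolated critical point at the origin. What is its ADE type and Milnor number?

The Hessian of f at 0 is [[0, 0, 0], [0, 0, 0], [0, 0, 2]] with rank 1, so corank 2. A Groebner basis of the Jacobian ideal J(f) in C{x,y,z} is {x*y^2 + 2*x*y + y^2, -4*x*y + y^3 - 2*y^2, x^2 + 3*x*y/2 + y^2/2, z}; counting standard monomials gives mu = 5. Corank 2; j^3 = -2*(x + y)*(2*x + y)^2 has shape L^2 M (L != M), so D-series; mu = 5 gives D_5.

Type D5, Milnor number mu = 5.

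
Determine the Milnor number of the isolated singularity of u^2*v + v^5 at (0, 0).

The Hessian of f at 0 is [[0, 0], [0, 0]] with rank 0, so corank 2. A Groebner basis of the Jacobian ideal J(f) in C{u,v} is {u^2/5 + v^4, u^3, u*v}; counting standard monomials gives mu = 6. Corank 2; j^3 = u^2*v has shape L^2 M (L != M), so D-series; mu = 6 gives D_6.

6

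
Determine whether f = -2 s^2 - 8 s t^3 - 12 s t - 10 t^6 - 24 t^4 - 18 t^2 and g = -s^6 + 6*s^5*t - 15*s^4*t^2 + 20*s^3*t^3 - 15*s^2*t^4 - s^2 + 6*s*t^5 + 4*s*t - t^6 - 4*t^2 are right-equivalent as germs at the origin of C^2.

Yes.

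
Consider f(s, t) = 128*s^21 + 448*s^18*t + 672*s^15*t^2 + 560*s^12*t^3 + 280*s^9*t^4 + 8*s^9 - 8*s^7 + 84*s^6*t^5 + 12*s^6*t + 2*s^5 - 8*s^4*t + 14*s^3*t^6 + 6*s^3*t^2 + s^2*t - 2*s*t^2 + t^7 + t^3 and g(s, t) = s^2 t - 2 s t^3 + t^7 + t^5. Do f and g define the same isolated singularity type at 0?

Yes.

The Hessian of f at 0 has rank 0. Corank 2; j^3 = t*(s - t)^2 has shape L^2 M (L != M), so D-series; mu = 8 gives D_8. The Hessian of g at 0 has rank 0. Corank 2; j^3 = s^2*t has shape L^2 M (L != M), so D-series; mu = 8 gives D_8. Both have type D_8, hence right-equivalent.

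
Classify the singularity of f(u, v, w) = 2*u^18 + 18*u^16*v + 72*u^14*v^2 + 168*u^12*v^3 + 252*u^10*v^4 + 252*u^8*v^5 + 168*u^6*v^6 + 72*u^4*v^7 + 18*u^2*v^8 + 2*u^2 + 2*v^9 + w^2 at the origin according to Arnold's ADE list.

The Hessian of f at 0 has rank 2. Corank 1: A-series; mu = 8 gives A_8.

A_{8}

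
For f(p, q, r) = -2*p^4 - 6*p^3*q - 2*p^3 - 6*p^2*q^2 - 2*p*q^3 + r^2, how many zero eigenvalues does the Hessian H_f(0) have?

Hessian at 0 has rank 1.

2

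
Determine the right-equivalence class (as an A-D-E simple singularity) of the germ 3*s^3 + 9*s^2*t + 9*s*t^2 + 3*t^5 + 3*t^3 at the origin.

E_{8}

The Hessian of f at 0 has rank 0. Corank 2; j^3 = 3*(s + t)^3 is a perfect cube, so E-series; the 5-jet and mu = 8 give E_8.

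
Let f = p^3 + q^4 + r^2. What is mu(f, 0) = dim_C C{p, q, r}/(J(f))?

6

The Hessian of f at 0 is [[0, 0, 0], [0, 0, 0], [0, 0, 2]] with rank 1, so corank 2. A Groebner basis of the Jacobian ideal J(f) in C{p,q,r} is {q^3, p^2, r}; counting standard monomials gives mu = 6. Corank 2; j^3 = p^3 is a perfect cube, so E-series; the 4-jet and mu = 6 give E_6.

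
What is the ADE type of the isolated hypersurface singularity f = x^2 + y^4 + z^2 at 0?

A3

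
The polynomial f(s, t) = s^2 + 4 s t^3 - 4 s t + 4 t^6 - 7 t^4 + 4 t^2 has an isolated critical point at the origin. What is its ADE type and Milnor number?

Type A_3, Milnor number mu = 3.

The Hessian of f at 0 has rank 1. Corank 1: A-series; mu = 3 gives A_3.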